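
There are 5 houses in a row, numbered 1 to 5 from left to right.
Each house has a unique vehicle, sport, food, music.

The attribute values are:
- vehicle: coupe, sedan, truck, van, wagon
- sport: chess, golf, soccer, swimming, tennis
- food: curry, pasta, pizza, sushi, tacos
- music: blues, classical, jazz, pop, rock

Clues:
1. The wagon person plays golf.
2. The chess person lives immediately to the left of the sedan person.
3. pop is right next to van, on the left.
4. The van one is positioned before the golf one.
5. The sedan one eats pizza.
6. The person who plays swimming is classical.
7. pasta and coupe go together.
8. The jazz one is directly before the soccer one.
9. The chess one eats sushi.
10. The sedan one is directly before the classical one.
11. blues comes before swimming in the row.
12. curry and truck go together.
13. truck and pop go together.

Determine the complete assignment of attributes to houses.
Solution:

House | Vehicle | Sport | Food | Music
--------------------------------------
  1   | truck | tennis | curry | pop
  2   | van | chess | sushi | jazz
  3   | sedan | soccer | pizza | blues
  4   | coupe | swimming | pasta | classical
  5   | wagon | golf | tacos | rock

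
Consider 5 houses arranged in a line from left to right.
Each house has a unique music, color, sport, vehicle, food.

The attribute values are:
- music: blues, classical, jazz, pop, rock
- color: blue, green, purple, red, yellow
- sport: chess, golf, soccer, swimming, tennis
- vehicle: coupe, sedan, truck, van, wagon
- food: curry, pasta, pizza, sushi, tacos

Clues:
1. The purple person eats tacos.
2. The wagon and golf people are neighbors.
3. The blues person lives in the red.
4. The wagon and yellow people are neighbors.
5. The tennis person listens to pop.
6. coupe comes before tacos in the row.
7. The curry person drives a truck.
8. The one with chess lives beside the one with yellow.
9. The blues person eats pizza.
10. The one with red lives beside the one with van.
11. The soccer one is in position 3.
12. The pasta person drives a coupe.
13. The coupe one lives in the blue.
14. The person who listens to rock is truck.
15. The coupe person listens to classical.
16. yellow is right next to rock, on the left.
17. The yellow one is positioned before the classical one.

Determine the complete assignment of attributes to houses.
Solution:

House | Music | Color | Sport | Vehicle | Food
----------------------------------------------
  1   | blues | red | chess | wagon | pizza
  2   | jazz | yellow | golf | van | sushi
  3   | rock | green | soccer | truck | curry
  4   | classical | blue | swimming | coupe | pasta
  5   | pop | purple | tennis | sedan | tacos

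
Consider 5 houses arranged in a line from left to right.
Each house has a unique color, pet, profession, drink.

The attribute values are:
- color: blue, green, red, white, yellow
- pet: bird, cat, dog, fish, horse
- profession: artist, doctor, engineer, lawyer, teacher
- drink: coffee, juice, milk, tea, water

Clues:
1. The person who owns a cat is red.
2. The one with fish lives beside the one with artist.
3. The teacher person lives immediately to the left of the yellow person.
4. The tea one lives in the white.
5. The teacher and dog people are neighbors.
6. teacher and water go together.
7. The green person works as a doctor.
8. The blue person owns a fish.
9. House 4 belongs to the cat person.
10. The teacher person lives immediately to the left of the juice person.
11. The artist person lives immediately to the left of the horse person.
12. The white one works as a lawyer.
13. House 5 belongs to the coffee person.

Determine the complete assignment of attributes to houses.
Solution:

House | Color | Pet | Profession | Drink
----------------------------------------
  1   | blue | fish | teacher | water
  2   | yellow | dog | artist | juice
  3   | white | horse | lawyer | tea
  4   | red | cat | engineer | milk
  5   | green | bird | doctor | coffee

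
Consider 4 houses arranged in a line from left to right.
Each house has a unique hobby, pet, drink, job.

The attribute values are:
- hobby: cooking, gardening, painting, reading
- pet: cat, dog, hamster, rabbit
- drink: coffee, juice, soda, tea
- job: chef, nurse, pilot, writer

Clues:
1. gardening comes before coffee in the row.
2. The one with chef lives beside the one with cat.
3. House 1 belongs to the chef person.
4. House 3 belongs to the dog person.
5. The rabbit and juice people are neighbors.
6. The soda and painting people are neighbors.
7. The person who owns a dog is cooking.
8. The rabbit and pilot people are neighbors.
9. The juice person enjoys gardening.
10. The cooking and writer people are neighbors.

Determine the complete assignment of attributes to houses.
Solution:

House | Hobby | Pet | Drink | Job
---------------------------------
  1   | reading | rabbit | tea | chef
  2   | gardening | cat | juice | pilot
  3   | cooking | dog | soda | nurse
  4   | painting | hamster | coffee | writer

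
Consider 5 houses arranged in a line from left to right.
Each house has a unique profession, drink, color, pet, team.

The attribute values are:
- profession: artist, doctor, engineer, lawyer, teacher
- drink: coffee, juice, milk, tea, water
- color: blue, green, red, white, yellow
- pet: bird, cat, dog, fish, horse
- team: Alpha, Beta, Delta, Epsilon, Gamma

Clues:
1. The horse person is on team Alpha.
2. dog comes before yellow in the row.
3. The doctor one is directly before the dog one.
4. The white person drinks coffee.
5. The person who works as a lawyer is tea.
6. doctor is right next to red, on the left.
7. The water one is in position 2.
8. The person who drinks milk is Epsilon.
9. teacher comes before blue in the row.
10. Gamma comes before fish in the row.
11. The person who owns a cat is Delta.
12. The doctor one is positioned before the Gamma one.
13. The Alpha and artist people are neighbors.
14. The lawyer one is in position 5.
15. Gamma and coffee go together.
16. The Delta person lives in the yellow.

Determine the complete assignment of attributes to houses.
Solution:

House | Profession | Drink | Color | Pet | Team
-----------------------------------------------
  1   | doctor | juice | green | horse | Alpha
  2   | artist | water | red | dog | Beta
  3   | teacher | coffee | white | bird | Gamma
  4   | engineer | milk | blue | fish | Epsilon
  5   | lawyer | tea | yellow | cat | Delta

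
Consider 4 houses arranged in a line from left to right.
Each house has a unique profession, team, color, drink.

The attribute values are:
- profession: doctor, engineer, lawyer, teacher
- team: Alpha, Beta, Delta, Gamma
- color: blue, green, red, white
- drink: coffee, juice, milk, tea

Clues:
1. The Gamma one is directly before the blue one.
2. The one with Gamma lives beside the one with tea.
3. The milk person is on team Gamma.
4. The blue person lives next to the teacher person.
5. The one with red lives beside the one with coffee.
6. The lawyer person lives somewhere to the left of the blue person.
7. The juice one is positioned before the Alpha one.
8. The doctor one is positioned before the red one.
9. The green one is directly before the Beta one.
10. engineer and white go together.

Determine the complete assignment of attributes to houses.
Solution:

House | Profession | Team | Color | Drink
-----------------------------------------
  1   | lawyer | Gamma | green | milk
  2   | doctor | Beta | blue | tea
  3   | teacher | Delta | red | juice
  4   | engineer | Alpha | white | coffee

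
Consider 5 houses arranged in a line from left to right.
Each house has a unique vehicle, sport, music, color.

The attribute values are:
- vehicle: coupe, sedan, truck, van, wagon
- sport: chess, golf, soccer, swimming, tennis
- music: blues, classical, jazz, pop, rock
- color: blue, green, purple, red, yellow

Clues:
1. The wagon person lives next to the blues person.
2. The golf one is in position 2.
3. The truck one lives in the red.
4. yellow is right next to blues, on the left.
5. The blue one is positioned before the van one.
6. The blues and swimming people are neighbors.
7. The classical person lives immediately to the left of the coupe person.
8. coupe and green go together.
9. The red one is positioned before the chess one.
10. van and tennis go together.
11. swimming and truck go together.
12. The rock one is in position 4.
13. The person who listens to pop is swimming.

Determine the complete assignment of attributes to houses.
Solution:

House | Vehicle | Sport | Music | Color
---------------------------------------
  1   | wagon | soccer | classical | yellow
  2   | coupe | golf | blues | green
  3   | truck | swimming | pop | red
  4   | sedan | chess | rock | blue
  5   | van | tennis | jazz | purple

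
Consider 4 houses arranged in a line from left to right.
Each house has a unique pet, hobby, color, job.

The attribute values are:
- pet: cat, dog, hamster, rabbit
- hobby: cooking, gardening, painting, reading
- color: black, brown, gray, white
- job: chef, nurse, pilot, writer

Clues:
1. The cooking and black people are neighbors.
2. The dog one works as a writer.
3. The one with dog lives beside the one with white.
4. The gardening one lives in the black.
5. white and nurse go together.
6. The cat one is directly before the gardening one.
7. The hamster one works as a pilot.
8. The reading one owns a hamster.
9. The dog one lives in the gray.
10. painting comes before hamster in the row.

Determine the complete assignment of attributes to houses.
Solution:

House | Pet | Hobby | Color | Job
---------------------------------
  1   | dog | painting | gray | writer
  2   | cat | cooking | white | nurse
  3   | rabbit | gardening | black | chef
  4   | hamster | reading | brown | pilot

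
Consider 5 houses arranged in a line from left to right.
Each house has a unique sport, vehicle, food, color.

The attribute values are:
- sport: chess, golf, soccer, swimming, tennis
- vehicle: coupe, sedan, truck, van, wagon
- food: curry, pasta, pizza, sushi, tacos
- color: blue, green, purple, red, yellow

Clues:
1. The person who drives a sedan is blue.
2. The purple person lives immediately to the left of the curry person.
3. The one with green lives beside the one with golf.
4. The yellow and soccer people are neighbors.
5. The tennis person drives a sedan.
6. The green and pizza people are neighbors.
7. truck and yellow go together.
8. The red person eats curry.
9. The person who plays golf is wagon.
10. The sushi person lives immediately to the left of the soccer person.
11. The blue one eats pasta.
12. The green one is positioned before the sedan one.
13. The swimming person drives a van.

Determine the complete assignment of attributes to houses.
Solution:

House | Sport | Vehicle | Food | Color
--------------------------------------
  1   | chess | truck | sushi | yellow
  2   | soccer | coupe | tacos | green
  3   | golf | wagon | pizza | purple
  4   | swimming | van | curry | red
  5   | tennis | sedan | pasta | blue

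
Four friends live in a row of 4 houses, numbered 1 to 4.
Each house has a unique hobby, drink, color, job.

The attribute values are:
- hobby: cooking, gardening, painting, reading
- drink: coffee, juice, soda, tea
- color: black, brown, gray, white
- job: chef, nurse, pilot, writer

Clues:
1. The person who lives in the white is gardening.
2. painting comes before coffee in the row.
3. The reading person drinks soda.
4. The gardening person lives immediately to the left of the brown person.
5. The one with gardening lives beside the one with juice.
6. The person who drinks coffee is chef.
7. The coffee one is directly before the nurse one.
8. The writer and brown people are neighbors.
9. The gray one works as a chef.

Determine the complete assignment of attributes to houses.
Solution:

House | Hobby | Drink | Color | Job
-----------------------------------
  1   | gardening | tea | white | writer
  2   | painting | juice | brown | pilot
  3   | cooking | coffee | gray | chef
  4   | reading | soda | black | nurse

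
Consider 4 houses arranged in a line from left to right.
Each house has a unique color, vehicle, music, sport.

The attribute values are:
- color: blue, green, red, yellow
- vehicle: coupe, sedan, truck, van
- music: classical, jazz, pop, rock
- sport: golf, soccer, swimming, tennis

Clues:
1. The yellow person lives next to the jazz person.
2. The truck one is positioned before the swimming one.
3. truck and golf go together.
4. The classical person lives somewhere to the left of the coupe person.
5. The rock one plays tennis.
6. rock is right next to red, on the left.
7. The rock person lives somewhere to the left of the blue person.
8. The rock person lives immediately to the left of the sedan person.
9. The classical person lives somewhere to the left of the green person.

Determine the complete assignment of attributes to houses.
Solution:

House | Color | Vehicle | Music | Sport
---------------------------------------
  1   | yellow | van | rock | tennis
  2   | red | sedan | jazz | soccer
  3   | blue | truck | classical | golf
  4   | green | coupe | pop | swimming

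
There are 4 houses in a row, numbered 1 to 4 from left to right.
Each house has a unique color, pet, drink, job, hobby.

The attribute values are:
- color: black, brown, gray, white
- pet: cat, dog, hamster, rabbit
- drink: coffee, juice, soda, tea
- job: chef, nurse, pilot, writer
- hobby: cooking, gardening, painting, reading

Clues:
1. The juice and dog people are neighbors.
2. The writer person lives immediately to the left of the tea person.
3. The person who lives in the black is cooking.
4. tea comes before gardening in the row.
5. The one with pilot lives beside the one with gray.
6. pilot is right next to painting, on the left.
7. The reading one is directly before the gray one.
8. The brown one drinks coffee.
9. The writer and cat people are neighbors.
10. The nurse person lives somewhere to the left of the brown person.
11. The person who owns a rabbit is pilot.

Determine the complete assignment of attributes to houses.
Solution:

House | Color | Pet | Drink | Job | Hobby
-----------------------------------------
  1   | white | rabbit | juice | pilot | reading
  2   | gray | dog | soda | writer | painting
  3   | black | cat | tea | nurse | cooking
  4   | brown | hamster | coffee | chef | gardening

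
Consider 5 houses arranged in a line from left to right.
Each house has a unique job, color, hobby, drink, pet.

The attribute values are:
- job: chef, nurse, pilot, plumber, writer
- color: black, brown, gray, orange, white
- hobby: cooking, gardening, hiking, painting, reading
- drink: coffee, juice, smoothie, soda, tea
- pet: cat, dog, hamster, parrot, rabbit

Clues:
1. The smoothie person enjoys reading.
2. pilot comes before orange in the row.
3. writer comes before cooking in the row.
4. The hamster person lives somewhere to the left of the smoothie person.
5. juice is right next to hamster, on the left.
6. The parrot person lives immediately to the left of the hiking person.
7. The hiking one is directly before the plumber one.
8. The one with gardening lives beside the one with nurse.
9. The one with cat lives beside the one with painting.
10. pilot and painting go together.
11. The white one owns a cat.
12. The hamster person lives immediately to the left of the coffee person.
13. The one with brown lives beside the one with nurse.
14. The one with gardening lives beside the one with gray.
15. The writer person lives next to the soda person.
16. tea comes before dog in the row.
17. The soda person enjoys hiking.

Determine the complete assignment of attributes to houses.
Solution:

House | Job | Color | Hobby | Drink | Pet
-----------------------------------------
  1   | writer | brown | gardening | juice | parrot
  2   | nurse | gray | hiking | soda | hamster
  3   | plumber | white | cooking | coffee | cat
  4   | pilot | black | painting | tea | rabbit
  5   | chef | orange | reading | smoothie | dog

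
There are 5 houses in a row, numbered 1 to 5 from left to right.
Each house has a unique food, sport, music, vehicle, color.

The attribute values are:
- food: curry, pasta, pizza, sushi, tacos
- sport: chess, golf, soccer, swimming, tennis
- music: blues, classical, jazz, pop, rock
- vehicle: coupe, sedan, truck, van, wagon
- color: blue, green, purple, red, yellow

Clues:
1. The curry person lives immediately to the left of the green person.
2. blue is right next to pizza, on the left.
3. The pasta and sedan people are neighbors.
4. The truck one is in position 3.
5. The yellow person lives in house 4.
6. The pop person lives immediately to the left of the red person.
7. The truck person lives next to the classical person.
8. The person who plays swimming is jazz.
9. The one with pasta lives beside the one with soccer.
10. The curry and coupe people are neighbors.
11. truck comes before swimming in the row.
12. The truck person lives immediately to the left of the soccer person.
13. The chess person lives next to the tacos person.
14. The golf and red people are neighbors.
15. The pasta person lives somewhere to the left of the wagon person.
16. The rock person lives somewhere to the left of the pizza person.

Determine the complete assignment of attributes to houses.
Solution:

House | Food | Sport | Music | Vehicle | Color
----------------------------------------------
  1   | curry | tennis | rock | van | blue
  2   | pizza | golf | pop | coupe | green
  3   | pasta | chess | blues | truck | red
  4   | tacos | soccer | classical | sedan | yellow
  5   | sushi | swimming | jazz | wagon | purple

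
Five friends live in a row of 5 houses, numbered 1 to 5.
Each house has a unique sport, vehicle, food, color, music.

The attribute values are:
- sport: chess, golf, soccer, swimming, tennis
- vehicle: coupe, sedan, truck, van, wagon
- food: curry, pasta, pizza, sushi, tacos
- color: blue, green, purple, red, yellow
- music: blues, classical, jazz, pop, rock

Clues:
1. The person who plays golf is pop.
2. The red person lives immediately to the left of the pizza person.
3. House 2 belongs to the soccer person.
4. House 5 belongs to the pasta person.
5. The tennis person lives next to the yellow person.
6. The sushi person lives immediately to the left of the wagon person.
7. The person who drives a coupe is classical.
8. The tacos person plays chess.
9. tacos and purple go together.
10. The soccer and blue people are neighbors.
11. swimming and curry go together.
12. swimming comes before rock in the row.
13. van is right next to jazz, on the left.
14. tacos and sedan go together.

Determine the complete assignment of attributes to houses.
Solution:

House | Sport | Vehicle | Food | Color | Music
----------------------------------------------
  1   | tennis | van | sushi | red | blues
  2   | soccer | wagon | pizza | yellow | jazz
  3   | swimming | coupe | curry | blue | classical
  4   | chess | sedan | tacos | purple | rock
  5   | golf | truck | pasta | green | pop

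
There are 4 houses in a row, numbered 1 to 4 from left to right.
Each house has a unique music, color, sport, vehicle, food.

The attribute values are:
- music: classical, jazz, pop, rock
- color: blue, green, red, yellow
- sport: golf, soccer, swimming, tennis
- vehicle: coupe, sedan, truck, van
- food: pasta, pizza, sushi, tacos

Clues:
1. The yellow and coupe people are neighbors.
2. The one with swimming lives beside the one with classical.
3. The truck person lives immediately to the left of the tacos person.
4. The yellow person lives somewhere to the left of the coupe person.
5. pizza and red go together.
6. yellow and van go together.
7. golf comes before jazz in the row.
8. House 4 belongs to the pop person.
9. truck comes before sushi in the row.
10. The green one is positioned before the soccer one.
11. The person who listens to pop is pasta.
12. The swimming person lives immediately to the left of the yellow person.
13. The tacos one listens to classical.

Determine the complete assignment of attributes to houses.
Solution:

House | Music | Color | Sport | Vehicle | Food
----------------------------------------------
  1   | rock | red | swimming | truck | pizza
  2   | classical | yellow | golf | van | tacos
  3   | jazz | green | tennis | coupe | sushi
  4   | pop | blue | soccer | sedan | pasta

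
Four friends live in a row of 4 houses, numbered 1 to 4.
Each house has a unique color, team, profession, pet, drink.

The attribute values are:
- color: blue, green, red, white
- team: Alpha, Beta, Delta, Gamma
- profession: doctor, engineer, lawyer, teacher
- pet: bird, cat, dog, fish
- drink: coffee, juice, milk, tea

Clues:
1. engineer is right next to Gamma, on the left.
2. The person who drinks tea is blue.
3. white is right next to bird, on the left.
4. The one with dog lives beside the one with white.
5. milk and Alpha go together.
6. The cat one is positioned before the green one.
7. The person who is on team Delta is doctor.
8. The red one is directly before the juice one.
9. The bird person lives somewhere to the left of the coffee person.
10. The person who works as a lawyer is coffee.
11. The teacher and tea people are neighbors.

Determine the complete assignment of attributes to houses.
Solution:

House | Color | Team | Profession | Pet | Drink
-----------------------------------------------
  1   | red | Alpha | engineer | dog | milk
  2   | white | Gamma | teacher | cat | juice
  3   | blue | Delta | doctor | bird | tea
  4   | green | Beta | lawyer | fish | coffee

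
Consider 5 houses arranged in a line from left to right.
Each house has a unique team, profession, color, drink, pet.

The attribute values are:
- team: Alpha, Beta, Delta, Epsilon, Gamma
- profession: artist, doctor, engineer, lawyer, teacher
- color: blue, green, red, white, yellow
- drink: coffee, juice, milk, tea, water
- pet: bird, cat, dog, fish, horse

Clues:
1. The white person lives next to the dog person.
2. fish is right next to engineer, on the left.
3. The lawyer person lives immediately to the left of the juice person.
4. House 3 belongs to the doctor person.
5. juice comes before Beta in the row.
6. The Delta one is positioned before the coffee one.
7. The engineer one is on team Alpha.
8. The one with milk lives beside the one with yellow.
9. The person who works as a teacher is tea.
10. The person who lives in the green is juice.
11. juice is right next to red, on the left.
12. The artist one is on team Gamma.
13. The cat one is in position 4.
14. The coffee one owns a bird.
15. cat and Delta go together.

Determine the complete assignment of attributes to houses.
Solution:

House | Team | Profession | Color | Drink | Pet
-----------------------------------------------
  1   | Epsilon | lawyer | white | water | fish
  2   | Alpha | engineer | green | juice | dog
  3   | Beta | doctor | red | milk | horse
  4   | Delta | teacher | yellow | tea | cat
  5   | Gamma | artist | blue | coffee | bird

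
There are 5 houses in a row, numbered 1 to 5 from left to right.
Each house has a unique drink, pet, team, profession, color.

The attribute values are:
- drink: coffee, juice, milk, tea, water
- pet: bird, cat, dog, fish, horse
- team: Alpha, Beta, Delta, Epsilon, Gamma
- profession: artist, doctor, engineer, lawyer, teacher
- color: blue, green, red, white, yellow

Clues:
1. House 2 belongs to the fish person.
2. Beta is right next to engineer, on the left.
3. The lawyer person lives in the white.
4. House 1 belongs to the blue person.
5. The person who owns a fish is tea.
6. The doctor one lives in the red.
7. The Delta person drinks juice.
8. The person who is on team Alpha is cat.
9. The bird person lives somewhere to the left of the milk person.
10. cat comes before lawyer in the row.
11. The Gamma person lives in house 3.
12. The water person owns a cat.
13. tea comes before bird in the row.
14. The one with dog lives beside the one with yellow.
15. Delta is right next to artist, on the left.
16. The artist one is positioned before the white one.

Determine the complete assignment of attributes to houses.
Solution:

House | Drink | Pet | Team | Profession | Color
-----------------------------------------------
  1   | juice | dog | Delta | teacher | blue
  2   | tea | fish | Beta | artist | yellow
  3   | coffee | bird | Gamma | engineer | green
  4   | water | cat | Alpha | doctor | red
  5   | milk | horse | Epsilon | lawyer | white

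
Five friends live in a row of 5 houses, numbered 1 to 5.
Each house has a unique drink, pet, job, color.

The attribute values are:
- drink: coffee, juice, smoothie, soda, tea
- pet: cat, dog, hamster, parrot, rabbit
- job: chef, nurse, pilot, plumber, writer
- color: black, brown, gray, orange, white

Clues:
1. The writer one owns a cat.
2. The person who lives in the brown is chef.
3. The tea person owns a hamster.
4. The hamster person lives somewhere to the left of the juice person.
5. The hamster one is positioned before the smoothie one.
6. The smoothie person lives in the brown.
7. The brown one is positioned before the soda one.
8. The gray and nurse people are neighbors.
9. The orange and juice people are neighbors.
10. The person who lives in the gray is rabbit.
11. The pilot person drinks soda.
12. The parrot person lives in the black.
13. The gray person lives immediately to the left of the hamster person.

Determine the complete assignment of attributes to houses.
Solution:

House | Drink | Pet | Job | Color
---------------------------------
  1   | coffee | rabbit | plumber | gray
  2   | tea | hamster | nurse | orange
  3   | juice | cat | writer | white
  4   | smoothie | dog | chef | brown
  5   | soda | parrot | pilot | black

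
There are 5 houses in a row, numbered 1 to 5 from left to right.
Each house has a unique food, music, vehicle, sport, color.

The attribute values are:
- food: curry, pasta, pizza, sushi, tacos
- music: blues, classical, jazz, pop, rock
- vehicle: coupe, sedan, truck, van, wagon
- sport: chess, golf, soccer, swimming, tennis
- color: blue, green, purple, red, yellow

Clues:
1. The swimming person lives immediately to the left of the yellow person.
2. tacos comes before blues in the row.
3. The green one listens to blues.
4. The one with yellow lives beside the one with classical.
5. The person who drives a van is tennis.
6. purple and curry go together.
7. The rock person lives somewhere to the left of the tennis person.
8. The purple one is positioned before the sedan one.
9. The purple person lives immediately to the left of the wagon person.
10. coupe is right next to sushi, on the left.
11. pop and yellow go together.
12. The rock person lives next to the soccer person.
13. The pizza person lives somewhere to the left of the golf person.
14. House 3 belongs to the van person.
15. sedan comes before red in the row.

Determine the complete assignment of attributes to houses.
Solution:

House | Food | Music | Vehicle | Sport | Color
----------------------------------------------
  1   | curry | rock | coupe | swimming | purple
  2   | sushi | pop | wagon | soccer | yellow
  3   | tacos | classical | van | tennis | blue
  4   | pizza | blues | sedan | chess | green
  5   | pasta | jazz | truck | golf | red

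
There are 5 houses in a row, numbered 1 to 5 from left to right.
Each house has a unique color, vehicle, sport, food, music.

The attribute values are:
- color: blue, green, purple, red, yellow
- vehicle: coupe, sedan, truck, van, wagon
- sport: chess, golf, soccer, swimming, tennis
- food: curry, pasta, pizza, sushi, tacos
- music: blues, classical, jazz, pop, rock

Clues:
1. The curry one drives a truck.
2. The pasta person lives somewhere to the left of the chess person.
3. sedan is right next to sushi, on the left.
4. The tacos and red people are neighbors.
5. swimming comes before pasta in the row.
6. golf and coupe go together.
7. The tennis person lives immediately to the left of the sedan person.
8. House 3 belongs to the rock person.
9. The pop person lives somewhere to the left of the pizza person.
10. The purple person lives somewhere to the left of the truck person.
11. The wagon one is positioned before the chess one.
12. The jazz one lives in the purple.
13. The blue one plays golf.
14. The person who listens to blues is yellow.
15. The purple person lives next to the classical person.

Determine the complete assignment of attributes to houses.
Solution:

House | Color | Vehicle | Sport | Food | Music
----------------------------------------------
  1   | purple | wagon | swimming | tacos | jazz
  2   | red | truck | tennis | curry | classical
  3   | green | sedan | soccer | pasta | rock
  4   | blue | coupe | golf | sushi | pop
  5   | yellow | van | chess | pizza | blues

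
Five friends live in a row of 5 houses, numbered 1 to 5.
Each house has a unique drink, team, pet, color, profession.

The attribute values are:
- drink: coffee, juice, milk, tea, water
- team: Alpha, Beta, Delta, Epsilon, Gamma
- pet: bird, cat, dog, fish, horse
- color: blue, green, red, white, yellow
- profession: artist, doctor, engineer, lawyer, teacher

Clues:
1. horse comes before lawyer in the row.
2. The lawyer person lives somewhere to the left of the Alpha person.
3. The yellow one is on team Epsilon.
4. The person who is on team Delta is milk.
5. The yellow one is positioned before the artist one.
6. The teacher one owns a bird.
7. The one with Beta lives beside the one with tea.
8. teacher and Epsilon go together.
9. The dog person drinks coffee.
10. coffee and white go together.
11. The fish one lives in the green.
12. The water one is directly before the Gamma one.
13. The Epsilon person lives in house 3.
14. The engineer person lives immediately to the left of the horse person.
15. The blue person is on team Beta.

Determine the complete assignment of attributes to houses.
Solution:

House | Drink | Team | Pet | Color | Profession
-----------------------------------------------
  1   | water | Beta | cat | blue | engineer
  2   | tea | Gamma | horse | red | doctor
  3   | juice | Epsilon | bird | yellow | teacher
  4   | milk | Delta | fish | green | lawyer
  5   | coffee | Alpha | dog | white | artist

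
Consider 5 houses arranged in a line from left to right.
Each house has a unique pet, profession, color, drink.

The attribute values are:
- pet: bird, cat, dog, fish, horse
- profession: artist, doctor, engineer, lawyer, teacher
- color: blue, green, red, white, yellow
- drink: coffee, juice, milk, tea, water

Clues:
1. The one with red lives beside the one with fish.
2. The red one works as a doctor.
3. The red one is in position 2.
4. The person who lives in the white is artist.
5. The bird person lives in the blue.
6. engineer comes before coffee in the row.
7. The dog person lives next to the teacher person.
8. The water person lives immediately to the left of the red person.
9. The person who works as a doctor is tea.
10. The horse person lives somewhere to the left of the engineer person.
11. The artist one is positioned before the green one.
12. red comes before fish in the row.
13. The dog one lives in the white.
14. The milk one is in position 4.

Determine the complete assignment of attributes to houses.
Solution:

House | Pet | Profession | Color | Drink
----------------------------------------
  1   | bird | lawyer | blue | water
  2   | horse | doctor | red | tea
  3   | fish | engineer | yellow | juice
  4   | dog | artist | white | milk
  5   | cat | teacher | green | coffee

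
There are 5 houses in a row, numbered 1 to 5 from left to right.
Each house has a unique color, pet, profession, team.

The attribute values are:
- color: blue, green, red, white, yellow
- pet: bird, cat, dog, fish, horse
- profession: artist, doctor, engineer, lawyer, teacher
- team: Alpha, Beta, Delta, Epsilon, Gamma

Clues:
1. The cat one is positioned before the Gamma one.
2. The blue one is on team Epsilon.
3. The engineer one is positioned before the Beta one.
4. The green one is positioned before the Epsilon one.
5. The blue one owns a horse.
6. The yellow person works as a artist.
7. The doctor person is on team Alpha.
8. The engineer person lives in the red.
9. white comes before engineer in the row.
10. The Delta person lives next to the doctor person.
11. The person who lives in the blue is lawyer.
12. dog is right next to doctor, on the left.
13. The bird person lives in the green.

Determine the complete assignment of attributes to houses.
Solution:

House | Color | Pet | Profession | Team
---------------------------------------
  1   | yellow | dog | artist | Delta
  2   | white | cat | doctor | Alpha
  3   | red | fish | engineer | Gamma
  4   | green | bird | teacher | Beta
  5   | blue | horse | lawyer | Epsilon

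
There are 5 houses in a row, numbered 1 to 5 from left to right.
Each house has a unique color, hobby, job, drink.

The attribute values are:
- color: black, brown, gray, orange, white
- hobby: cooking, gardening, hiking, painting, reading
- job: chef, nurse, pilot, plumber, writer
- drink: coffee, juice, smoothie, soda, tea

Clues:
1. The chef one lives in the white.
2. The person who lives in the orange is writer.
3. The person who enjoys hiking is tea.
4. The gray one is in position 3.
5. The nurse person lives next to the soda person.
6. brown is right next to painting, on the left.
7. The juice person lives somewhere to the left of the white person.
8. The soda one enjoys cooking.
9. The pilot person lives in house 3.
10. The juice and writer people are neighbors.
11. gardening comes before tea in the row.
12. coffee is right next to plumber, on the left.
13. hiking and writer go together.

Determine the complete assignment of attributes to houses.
Solution:

House | Color | Hobby | Job | Drink
-----------------------------------
  1   | black | gardening | nurse | coffee
  2   | brown | cooking | plumber | soda
  3   | gray | painting | pilot | juice
  4   | orange | hiking | writer | tea
  5   | white | reading | chef | smoothie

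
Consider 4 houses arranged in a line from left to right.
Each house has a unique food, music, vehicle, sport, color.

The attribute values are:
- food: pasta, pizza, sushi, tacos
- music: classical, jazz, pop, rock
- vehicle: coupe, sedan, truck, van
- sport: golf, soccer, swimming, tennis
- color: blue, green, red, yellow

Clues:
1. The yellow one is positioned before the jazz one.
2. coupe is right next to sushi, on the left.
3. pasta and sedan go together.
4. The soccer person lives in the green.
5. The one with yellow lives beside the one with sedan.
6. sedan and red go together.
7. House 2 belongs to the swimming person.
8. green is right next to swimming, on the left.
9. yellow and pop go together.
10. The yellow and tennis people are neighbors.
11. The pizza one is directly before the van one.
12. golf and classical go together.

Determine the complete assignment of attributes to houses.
Solution:

House | Food | Music | Vehicle | Sport | Color
----------------------------------------------
  1   | pizza | rock | coupe | soccer | green
  2   | sushi | pop | van | swimming | yellow
  3   | pasta | jazz | sedan | tennis | red
  4   | tacos | classical | truck | golf | blue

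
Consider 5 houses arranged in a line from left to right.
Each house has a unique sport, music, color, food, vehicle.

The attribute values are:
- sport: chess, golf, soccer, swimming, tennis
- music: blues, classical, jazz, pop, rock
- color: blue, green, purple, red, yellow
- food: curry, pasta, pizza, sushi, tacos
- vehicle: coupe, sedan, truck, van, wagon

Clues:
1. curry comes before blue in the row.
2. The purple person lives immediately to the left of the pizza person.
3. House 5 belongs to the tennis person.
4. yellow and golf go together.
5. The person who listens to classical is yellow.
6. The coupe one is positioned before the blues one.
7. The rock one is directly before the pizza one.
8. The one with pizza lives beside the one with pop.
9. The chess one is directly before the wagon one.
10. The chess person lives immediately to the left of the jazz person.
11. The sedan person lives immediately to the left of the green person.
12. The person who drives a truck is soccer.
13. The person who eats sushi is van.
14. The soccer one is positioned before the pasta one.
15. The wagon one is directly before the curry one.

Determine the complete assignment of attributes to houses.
Solution:

House | Sport | Music | Color | Food | Vehicle
----------------------------------------------
  1   | chess | rock | purple | tacos | sedan
  2   | swimming | jazz | green | pizza | wagon
  3   | soccer | pop | red | curry | truck
  4   | golf | classical | yellow | pasta | coupe
  5   | tennis | blues | blue | sushi | van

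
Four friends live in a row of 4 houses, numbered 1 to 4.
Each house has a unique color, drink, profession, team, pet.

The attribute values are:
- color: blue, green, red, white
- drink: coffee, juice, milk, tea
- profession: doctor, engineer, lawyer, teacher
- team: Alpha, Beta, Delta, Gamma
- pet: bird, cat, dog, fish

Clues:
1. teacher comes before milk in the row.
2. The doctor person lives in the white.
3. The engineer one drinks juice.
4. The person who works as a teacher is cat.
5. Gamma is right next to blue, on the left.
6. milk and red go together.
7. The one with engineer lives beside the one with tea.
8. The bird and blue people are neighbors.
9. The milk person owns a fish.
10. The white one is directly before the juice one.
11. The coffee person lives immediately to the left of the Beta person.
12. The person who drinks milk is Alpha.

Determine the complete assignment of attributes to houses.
Solution:

House | Color | Drink | Profession | Team | Pet
-----------------------------------------------
  1   | white | coffee | doctor | Gamma | bird
  2   | blue | juice | engineer | Beta | dog
  3   | green | tea | teacher | Delta | cat
  4   | red | milk | lawyer | Alpha | fish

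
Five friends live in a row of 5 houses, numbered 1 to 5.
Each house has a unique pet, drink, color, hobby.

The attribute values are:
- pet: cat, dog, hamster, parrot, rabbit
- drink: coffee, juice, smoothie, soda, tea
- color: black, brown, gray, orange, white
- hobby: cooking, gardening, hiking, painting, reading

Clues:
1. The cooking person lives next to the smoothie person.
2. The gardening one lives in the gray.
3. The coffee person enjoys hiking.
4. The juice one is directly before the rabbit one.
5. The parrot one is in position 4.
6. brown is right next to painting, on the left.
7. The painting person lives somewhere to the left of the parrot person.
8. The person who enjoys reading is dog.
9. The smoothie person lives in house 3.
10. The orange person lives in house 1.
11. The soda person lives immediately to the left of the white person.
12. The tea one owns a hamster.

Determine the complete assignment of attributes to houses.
Solution:

House | Pet | Drink | Color | Hobby
-----------------------------------
  1   | dog | juice | orange | reading
  2   | rabbit | soda | brown | cooking
  3   | cat | smoothie | white | painting
  4   | parrot | coffee | black | hiking
  5   | hamster | tea | gray | gardening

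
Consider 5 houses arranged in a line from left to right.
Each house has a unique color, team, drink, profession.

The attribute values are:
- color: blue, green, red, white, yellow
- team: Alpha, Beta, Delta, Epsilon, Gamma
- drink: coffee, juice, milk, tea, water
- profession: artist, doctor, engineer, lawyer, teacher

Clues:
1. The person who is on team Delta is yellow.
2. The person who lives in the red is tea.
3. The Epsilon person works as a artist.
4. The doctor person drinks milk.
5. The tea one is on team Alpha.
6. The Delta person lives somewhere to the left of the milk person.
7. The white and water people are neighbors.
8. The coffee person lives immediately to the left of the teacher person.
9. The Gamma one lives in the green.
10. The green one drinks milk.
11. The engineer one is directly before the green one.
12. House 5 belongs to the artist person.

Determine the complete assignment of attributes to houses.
Solution:

House | Color | Team | Drink | Profession
-----------------------------------------
  1   | white | Beta | coffee | lawyer
  2   | yellow | Delta | water | teacher
  3   | red | Alpha | tea | engineer
  4   | green | Gamma | milk | doctor
  5   | blue | Epsilon | juice | artist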